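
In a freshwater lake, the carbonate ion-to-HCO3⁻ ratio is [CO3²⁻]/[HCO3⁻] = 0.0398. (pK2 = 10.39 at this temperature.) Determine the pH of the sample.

From K2 = [H⁺][CO3²⁻]/[HCO3⁻]:  pH = pK2 + log₁₀([CO3²⁻]/[HCO3⁻])
log₁₀(0.0398) = -1.400
pH = 10.39 + (-1.400) = 8.99

pH = 8.99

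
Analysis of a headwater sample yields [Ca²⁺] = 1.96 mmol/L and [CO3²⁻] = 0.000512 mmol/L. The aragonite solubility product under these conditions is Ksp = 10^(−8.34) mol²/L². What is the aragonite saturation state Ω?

Ω = 0.220

Ksp = 10^(−8.34) = 4.571×10^-9
Ω = [Ca²⁺][CO3²⁻]/Ksp = (1.96×10^-3)(0.000512×10^-3) / 4.571×10^-9 = 0.220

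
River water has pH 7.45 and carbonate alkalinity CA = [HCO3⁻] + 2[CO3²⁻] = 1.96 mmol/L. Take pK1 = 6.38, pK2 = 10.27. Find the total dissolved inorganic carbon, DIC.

CA = [HCO3⁻] + 2[CO3²⁻] = (α₁ + 2α₂)·DIC
At pH 7.45: [H⁺]/K1 = 10^-1.07 = 0.085114, K2/[H⁺] = 10^-2.82 = 0.0015136
α₁ = 1/(1 + 0.085114 + 0.0015136) = 1/1.0866 = 0.9203; α₂ = α₁·K2/[H⁺] = 0.001393
α₁ + 2α₂ = 0.9231
DIC = CA / (α₁ + 2α₂) = 1.96 / 0.9231 = 2.12 mmol/L

DIC = 2.12 mmol/L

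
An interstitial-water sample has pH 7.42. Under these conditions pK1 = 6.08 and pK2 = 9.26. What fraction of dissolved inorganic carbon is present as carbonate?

α₂ = 0.0136

α₂ = 1 / (1 + [H⁺]/K2 + [H⁺]²/(K1K2)) = 1 / (1 + 10^+1.84 + 10^+0.50)
   = 1 / (1 + 69.183 + 3.1623) = 1/73.345 = 0.01363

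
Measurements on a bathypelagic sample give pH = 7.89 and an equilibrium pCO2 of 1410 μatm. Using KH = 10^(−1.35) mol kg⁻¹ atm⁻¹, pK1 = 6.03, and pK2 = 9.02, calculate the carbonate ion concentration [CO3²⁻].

[CO3²⁻] = 0.338 mmol/kg

[CO2*] = KH · pCO2 = 10^(−1.35) × 1410×10^-6 = 6.298×10^-5 mol/kg
α₀ = 1/(1 + K1/[H⁺] + K1K2/[H⁺]²) = 1/(1 + 10^+1.86 + 10^+0.73) = 0.01269
DIC = [CO2*]/α₀ = 6.298×10^-5 / 0.01269 = 4.964 mmol/kg
[CO3²⁻] = α₂·DIC; α₂ = 0.06814, so [CO3²⁻] = 0.06814 × 4.964 = 0.338 mmol/kg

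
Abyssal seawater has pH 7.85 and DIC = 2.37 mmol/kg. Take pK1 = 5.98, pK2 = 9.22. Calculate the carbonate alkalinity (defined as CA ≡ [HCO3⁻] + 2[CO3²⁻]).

CA = 2.44 mmol/kg

CA = [HCO3⁻] + 2[CO3²⁻] = (α₁ + 2α₂)·DIC
At pH 7.85: [H⁺]/K1 = 10^-1.87 = 0.013490, K2/[H⁺] = 10^-1.37 = 0.042658
α₁ = 1/(1 + 0.013490 + 0.042658) = 1/1.0561 = 0.9468; α₂ = α₁·K2/[H⁺] = 0.04039
α₁ + 2α₂ = 1.0276
CA = 1.0276 × 2.37 = 2.44 mmol/kg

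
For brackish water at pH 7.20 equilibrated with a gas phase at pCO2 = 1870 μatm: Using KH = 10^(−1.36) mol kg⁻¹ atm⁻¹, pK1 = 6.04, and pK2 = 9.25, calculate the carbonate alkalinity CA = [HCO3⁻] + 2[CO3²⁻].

[CO2*] = KH · pCO2 = 10^(−1.36) × 1870×10^-6 = 8.163×10^-5 mol/kg
α₀ = 1/(1 + K1/[H⁺] + K1K2/[H⁺]²) = 1/(1 + 10^+1.16 + 10^-0.89) = 0.06417
DIC = [CO2*]/α₀ = 8.163×10^-5 / 0.06417 = 1.272 mmol/kg
CA = (α₁ + 2α₂)·DIC = (0.9276 + 2×0.008267) × 1.272 = 1.20 mmol/kg

CA = 1.20 mmol/kg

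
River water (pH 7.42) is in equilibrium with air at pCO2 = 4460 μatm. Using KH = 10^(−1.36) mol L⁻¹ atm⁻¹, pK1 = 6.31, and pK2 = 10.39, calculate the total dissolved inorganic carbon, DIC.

[CO2*] = KH · pCO2 = 10^(−1.36) × 4460×10^-6 = 1.947×10^-4 mol/L
α₀ = 1/(1 + K1/[H⁺] + K1K2/[H⁺]²) = 1/(1 + 10^+1.11 + 10^-1.86) = 0.07196
DIC = [CO2*]/α₀ = 1.947×10^-4 / 0.07196 = 2.71 mmol/L

DIC = 2.71 mmol/L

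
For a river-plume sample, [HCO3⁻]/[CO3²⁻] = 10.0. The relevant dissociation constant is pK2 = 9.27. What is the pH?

pH = 8.27

From K2 = [H⁺][CO3²⁻]/[HCO3⁻]:  pH = pK2 − log₁₀([HCO3⁻]/[CO3²⁻])
log₁₀(10.0) = +1.000
pH = 9.27 − (+1.000) = 8.27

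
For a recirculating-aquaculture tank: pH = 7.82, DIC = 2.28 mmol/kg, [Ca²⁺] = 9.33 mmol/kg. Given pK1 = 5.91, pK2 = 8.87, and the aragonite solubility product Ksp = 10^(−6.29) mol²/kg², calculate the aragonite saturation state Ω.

α₂ = 1 / (1 + [H⁺]/K2 + [H⁺]²/(K1K2)) = 1 / (1 + 10^+1.05 + 10^-0.86)
   = 1 / (1 + 11.220 + 0.13804) = 1/12.358 = 0.08092
[CO3²⁻] = α₂ × DIC = 0.08092 × 2.28 = 0.1845 mmol/kg
Ksp = 10^(−6.29) = 5.129×10^-7
Ω = [Ca²⁺][CO3²⁻]/Ksp = (9.33×10^-3)(1.845×10^-4) / 5.129×10^-7 = 3.36

Ω = 3.36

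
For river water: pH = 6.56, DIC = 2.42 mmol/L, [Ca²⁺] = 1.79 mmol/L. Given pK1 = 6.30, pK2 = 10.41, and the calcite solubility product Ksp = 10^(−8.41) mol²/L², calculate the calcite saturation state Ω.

α₂ = 1 / (1 + [H⁺]/K2 + [H⁺]²/(K1K2)) = 1 / (1 + 10^+3.85 + 10^+3.59)
   = 1 / (1 + 7079.5 + 3890.5) = 1/1.0971×10^4 = 9.115×10^-5
[CO3²⁻] = α₂ × DIC = 9.115×10^-5 × 2.42 = 0.0002206 mmol/L = 0.2206 μmol/L
Ksp = 10^(−8.41) = 3.890×10^-9
Ω = [Ca²⁺][CO3²⁻]/Ksp = (1.79×10^-3)(2.206×10^-7) / 3.890×10^-9 = 0.101

Ω = 0.101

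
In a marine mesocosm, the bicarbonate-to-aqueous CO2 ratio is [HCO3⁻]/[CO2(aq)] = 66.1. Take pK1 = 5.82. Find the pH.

pH = 7.64

From K1 = [H⁺][HCO3⁻]/[CO2(aq)]:  pH = pK1 + log₁₀([HCO3⁻]/[CO2(aq)])
log₁₀(66.1) = +1.820
pH = 5.82 + (+1.820) = 7.64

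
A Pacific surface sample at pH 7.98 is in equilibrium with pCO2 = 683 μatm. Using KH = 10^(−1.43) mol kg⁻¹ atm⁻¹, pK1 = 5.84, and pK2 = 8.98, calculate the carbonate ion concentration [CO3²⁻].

[CO2*] = KH · pCO2 = 10^(−1.43) × 683×10^-6 = 2.538×10^-5 mol/kg
α₀ = 1/(1 + K1/[H⁺] + K1K2/[H⁺]²) = 1/(1 + 10^+2.14 + 10^+1.14) = 0.006543
DIC = [CO2*]/α₀ = 2.538×10^-5 / 0.006543 = 3.879 mmol/kg
[CO3²⁻] = α₂·DIC; α₂ = 0.09031, so [CO3²⁻] = 0.09031 × 3.879 = 0.350 mmol/kg

[CO3²⁻] = 0.350 mmol/kg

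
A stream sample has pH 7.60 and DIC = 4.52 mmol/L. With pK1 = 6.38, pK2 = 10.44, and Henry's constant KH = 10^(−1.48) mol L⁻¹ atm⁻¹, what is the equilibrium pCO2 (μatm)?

α₀ = 1 / (1 + K1/[H⁺] + K1K2/[H⁺]²) = 1 / (1 + 10^+1.22 + 10^-1.62)
   = 1 / (1 + 16.596 + 0.023988) = 1/17.620 = 0.05675
[CO2*] = α₀ × DIC = 0.05675 × 4.52 = 0.2565 mmol/L
pCO2 = [CO2*]/KH = 2.565×10^-4 / 3.311×10^-2 = 7750 μatm

pCO2 = 7750 μatm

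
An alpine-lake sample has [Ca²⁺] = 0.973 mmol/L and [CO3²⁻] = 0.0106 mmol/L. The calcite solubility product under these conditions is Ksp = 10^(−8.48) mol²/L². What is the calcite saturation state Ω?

Ksp = 10^(−8.48) = 3.311×10^-9
Ω = [Ca²⁺][CO3²⁻]/Ksp = (0.973×10^-3)(0.0106×10^-3) / 3.311×10^-9 = 3.11

Ω = 3.11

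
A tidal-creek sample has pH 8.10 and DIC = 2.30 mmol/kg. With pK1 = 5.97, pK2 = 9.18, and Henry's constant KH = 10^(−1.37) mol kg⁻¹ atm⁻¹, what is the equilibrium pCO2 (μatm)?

pCO2 = 366 μatm

α₀ = 1 / (1 + K1/[H⁺] + K1K2/[H⁺]²) = 1 / (1 + 10^+2.13 + 10^+1.05)
   = 1 / (1 + 134.90 + 11.220) = 1/147.12 = 0.006797
[CO2*] = α₀ × DIC = 0.006797 × 2.30 = 0.01563 mmol/kg = 15.63 μmol/kg
pCO2 = [CO2*]/KH = 1.563×10^-5 / 4.266×10^-2 = 366 μatm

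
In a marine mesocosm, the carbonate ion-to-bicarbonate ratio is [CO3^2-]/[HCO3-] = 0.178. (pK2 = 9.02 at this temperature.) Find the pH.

From K2 = [H⁺][CO3^2-]/[HCO3-]:  pH = pK2 + log₁₀([CO3^2-]/[HCO3-])
log₁₀(0.178) = -0.750
pH = 9.02 + (-0.750) = 8.27

pH = 8.27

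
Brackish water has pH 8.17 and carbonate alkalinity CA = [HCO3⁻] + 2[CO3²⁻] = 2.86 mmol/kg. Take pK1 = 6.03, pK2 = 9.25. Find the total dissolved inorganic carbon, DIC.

DIC = 2.67 mmol/kg

CA = [HCO3⁻] + 2[CO3²⁻] = (α₁ + 2α₂)·DIC
At pH 8.17: [H⁺]/K1 = 10^-2.14 = 0.0072444, K2/[H⁺] = 10^-1.08 = 0.083176
α₁ = 1/(1 + 0.0072444 + 0.083176) = 1/1.0904 = 0.9171; α₂ = α₁·K2/[H⁺] = 0.07628
α₁ + 2α₂ = 1.0696
DIC = CA / (α₁ + 2α₂) = 2.86 / 1.0696 = 2.67 mmol/kg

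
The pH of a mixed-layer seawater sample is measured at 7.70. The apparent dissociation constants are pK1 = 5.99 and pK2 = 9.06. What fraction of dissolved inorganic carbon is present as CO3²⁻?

α₂ = 0.0411

α₂ = 1 / (1 + [H⁺]/K2 + [H⁺]²/(K1K2)) = 1 / (1 + 10^+1.36 + 10^-0.35)
   = 1 / (1 + 22.909 + 0.44668) = 1/24.355 = 0.04106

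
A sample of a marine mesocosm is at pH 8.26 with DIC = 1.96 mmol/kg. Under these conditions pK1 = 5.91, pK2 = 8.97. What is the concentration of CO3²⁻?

α₂ = 1 / (1 + [H⁺]/K2 + [H⁺]²/(K1K2)) = 1 / (1 + 10^+0.71 + 10^-1.64)
   = 1 / (1 + 5.1286 + 0.022909) = 1/6.1515 = 0.1626
[CO3²⁻] = α₂ × DIC = 0.1626 × 1.96 = 0.319 mmol/kg

[CO3²⁻] = 0.319 mmol/kg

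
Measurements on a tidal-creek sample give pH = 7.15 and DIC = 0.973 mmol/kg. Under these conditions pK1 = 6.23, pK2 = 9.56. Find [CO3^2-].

α₂ = 1 / (1 + [H⁺]/K2 + [H⁺]²/(K1K2)) = 1 / (1 + 10^+2.41 + 10^+1.49)
   = 1 / (1 + 257.04 + 30.903) = 1/288.94 = 0.003461
[CO3²⁻] = α₂ × DIC = 0.003461 × 0.973 = 0.00337 mmol/kg = 3.37 μmol/kg

[CO3²⁻] = 3.37 μmol/kg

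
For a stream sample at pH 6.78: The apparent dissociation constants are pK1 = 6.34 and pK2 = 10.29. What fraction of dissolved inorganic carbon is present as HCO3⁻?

α₁ = 0.733

α₁ = 1 / (1 + [H⁺]/K1 + K2/[H⁺]) = 1 / (1 + 10^-0.44 + 10^-3.51)
   = 1 / (1 + 0.36308 + 0.00030903) = 1/1.3634 = 0.7335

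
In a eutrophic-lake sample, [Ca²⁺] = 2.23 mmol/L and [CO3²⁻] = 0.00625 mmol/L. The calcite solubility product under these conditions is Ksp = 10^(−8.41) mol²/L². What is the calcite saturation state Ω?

Ksp = 10^(−8.41) = 3.890×10^-9
Ω = [Ca²⁺][CO3²⁻]/Ksp = (2.23×10^-3)(0.00625×10^-3) / 3.890×10^-9 = 3.58

Ω = 3.58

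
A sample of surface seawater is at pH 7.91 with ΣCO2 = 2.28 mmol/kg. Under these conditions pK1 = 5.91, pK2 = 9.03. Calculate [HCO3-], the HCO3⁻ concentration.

[HCO3⁻] = 2.10 mmol/kg

α₁ = 1 / (1 + [H⁺]/K1 + K2/[H⁺]) = 1 / (1 + 10^-2.00 + 10^-1.12)
   = 1 / (1 + 0.010000 + 0.075858) = 1/1.0859 = 0.9209
[HCO3⁻] = α₁ × DIC = 0.9209 × 2.28 = 2.10 mmol/kg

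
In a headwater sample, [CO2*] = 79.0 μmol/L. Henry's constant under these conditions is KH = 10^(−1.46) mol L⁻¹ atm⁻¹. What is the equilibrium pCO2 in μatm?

KH = 10^(−1.46) = 3.467×10^-2 mol L⁻¹ atm⁻¹
pCO2 = [CO2*]/KH = 79.0×10^-6 / 3.467×10^-2 = 2.28×10^-3 atm = 2280 μatm

pCO2 = 2280 μatm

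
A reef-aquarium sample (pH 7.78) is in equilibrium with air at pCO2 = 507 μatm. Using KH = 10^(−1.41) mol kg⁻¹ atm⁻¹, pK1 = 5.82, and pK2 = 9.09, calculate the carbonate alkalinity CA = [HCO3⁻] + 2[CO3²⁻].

[CO2*] = KH · pCO2 = 10^(−1.41) × 507×10^-6 = 1.972×10^-5 mol/kg
α₀ = 1/(1 + K1/[H⁺] + K1K2/[H⁺]²) = 1/(1 + 10^+1.96 + 10^+0.65) = 0.01034
DIC = [CO2*]/α₀ = 1.972×10^-5 / 0.01034 = 1.907 mmol/kg
CA = (α₁ + 2α₂)·DIC = (0.9434 + 2×0.04621) × 1.907 = 1.98 mmol/kg

CA = 1.98 mmol/kg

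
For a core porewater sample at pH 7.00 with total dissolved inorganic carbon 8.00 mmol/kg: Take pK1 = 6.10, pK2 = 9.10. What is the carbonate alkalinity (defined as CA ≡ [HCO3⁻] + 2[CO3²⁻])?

CA = [HCO3⁻] + 2[CO3²⁻] = (α₁ + 2α₂)·DIC
At pH 7.00: [H⁺]/K1 = 10^-0.90 = 0.12589, K2/[H⁺] = 10^-2.10 = 0.0079433
α₁ = 1/(1 + 0.12589 + 0.0079433) = 1/1.1338 = 0.8820; α₂ = α₁·K2/[H⁺] = 0.007006
α₁ + 2α₂ = 0.8960
CA = 0.8960 × 8.00 = 7.17 mmol/kg

CA = 7.17 mmol/kg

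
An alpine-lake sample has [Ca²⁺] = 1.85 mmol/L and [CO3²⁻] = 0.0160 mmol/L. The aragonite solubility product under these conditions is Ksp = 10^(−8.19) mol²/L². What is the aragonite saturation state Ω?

Ω = 4.58

Ksp = 10^(−8.19) = 6.457×10^-9
Ω = [Ca²⁺][CO3²⁻]/Ksp = (1.85×10^-3)(0.0160×10^-3) / 6.457×10^-9 = 4.58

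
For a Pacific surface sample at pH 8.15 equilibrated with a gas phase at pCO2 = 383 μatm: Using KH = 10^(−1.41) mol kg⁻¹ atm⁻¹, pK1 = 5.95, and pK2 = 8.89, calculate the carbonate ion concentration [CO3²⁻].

[CO2*] = KH · pCO2 = 10^(−1.41) × 383×10^-6 = 1.490×10^-5 mol/kg
α₀ = 1/(1 + K1/[H⁺] + K1K2/[H⁺]²) = 1/(1 + 10^+2.20 + 10^+1.46) = 0.005310
DIC = [CO2*]/α₀ = 1.490×10^-5 / 0.005310 = 2.806 mmol/kg
[CO3²⁻] = α₂·DIC; α₂ = 0.1531, so [CO3²⁻] = 0.1531 × 2.806 = 0.430 mmol/kg

[CO3²⁻] = 0.430 mmol/kg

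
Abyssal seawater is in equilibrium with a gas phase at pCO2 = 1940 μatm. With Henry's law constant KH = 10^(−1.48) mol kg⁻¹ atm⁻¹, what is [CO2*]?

[CO2*] = 64.2 μmol/kg

KH = 10^(−1.48) = 3.311×10^-2 mol kg⁻¹ atm⁻¹
[CO2*] = KH · pCO2 = 3.311×10^-2 × 1940×10^-6 atm = 6.42×10^-5 mol/kg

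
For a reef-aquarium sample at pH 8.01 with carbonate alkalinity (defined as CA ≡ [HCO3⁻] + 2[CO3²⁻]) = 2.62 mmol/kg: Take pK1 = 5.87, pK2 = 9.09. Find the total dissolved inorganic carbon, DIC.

DIC = 2.45 mmol/kg

CA = [HCO3⁻] + 2[CO3²⁻] = (α₁ + 2α₂)·DIC
At pH 8.01: [H⁺]/K1 = 10^-2.14 = 0.0072444, K2/[H⁺] = 10^-1.08 = 0.083176
α₁ = 1/(1 + 0.0072444 + 0.083176) = 1/1.0904 = 0.9171; α₂ = α₁·K2/[H⁺] = 0.07628
α₁ + 2α₂ = 1.0696
DIC = CA / (α₁ + 2α₂) = 2.62 / 1.0696 = 2.45 mmol/kg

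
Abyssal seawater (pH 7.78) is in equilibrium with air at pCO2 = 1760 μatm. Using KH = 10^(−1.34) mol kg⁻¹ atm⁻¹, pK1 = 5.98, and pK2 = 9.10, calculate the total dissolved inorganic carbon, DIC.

[CO2*] = KH · pCO2 = 10^(−1.34) × 1760×10^-6 = 8.045×10^-5 mol/kg
α₀ = 1/(1 + K1/[H⁺] + K1K2/[H⁺]²) = 1/(1 + 10^+1.80 + 10^+0.48) = 0.01490
DIC = [CO2*]/α₀ = 8.045×10^-5 / 0.01490 = 5.40 mmol/kg

DIC = 5.40 mmol/kg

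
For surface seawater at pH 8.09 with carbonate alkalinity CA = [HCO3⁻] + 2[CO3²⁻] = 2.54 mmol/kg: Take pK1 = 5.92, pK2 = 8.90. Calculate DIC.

CA = [HCO3⁻] + 2[CO3²⁻] = (α₁ + 2α₂)·DIC
At pH 8.09: [H⁺]/K1 = 10^-2.17 = 0.0067608, K2/[H⁺] = 10^-0.81 = 0.15488
α₁ = 1/(1 + 0.0067608 + 0.15488) = 1/1.1616 = 0.8609; α₂ = α₁·K2/[H⁺] = 0.1333
α₁ + 2α₂ = 1.1275
DIC = CA / (α₁ + 2α₂) = 2.54 / 1.1275 = 2.25 mmol/kg

DIC = 2.25 mmol/kg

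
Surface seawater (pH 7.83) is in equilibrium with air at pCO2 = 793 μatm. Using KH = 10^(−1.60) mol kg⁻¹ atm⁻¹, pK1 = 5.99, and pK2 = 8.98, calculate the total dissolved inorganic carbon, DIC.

DIC = 1.50 mmol/kg

[CO2*] = KH · pCO2 = 10^(−1.60) × 793×10^-6 = 1.992×10^-5 mol/kg
α₀ = 1/(1 + K1/[H⁺] + K1K2/[H⁺]²) = 1/(1 + 10^+1.84 + 10^+0.69) = 0.01332
DIC = [CO2*]/α₀ = 1.992×10^-5 / 0.01332 = 1.50 mmol/kg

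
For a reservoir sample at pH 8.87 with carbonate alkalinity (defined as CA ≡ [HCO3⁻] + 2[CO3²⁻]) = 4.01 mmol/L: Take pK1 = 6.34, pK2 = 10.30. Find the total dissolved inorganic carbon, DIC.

DIC = 3.88 mmol/L

CA = [HCO3⁻] + 2[CO3²⁻] = (α₁ + 2α₂)·DIC
At pH 8.87: [H⁺]/K1 = 10^-2.53 = 0.0029512, K2/[H⁺] = 10^-1.43 = 0.037154
α₁ = 1/(1 + 0.0029512 + 0.037154) = 1/1.0401 = 0.9614; α₂ = α₁·K2/[H⁺] = 0.03572
α₁ + 2α₂ = 1.0329
DIC = CA / (α₁ + 2α₂) = 4.01 / 1.0329 = 3.88 mmol/L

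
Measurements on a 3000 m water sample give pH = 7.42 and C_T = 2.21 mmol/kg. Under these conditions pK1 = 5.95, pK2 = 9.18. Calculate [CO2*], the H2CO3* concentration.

α₀ = 1 / (1 + K1/[H⁺] + K1K2/[H⁺]²) = 1 / (1 + 10^+1.47 + 10^-0.29)
   = 1 / (1 + 29.512 + 0.51286) = 1/31.025 = 0.03223
[CO2*] = α₀ × DIC = 0.03223 × 2.21 = 0.0712 mmol/kg

[CO2*] = 0.0712 mmol/kg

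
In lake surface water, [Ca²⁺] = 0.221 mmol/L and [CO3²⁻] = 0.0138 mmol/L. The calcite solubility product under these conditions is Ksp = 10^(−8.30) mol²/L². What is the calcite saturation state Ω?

Ksp = 10^(−8.30) = 5.012×10^-9
Ω = [Ca²⁺][CO3²⁻]/Ksp = (0.221×10^-3)(0.0138×10^-3) / 5.012×10^-9 = 0.609

Ω = 0.609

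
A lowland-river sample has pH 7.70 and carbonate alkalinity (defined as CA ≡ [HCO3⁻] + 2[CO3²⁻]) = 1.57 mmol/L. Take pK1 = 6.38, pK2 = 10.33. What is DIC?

DIC = 1.64 mmol/L

CA = [HCO3⁻] + 2[CO3²⁻] = (α₁ + 2α₂)·DIC
At pH 7.70: [H⁺]/K1 = 10^-1.32 = 0.047863, K2/[H⁺] = 10^-2.63 = 0.0023442
α₁ = 1/(1 + 0.047863 + 0.0023442) = 1/1.0502 = 0.9522; α₂ = α₁·K2/[H⁺] = 0.002232
α₁ + 2α₂ = 0.9567
DIC = CA / (α₁ + 2α₂) = 1.57 / 0.9567 = 1.64 mmol/L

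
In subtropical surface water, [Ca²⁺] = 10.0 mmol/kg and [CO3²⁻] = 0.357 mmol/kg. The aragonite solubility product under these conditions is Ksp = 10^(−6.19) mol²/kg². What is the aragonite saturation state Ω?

Ksp = 10^(−6.19) = 6.457×10^-7
Ω = [Ca²⁺][CO3²⁻]/Ksp = (10.0×10^-3)(0.357×10^-3) / 6.457×10^-7 = 5.53

Ω = 5.53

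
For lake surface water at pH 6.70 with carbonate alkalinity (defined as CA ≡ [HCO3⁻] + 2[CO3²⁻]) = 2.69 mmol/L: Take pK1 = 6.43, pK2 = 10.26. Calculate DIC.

CA = [HCO3⁻] + 2[CO3²⁻] = (α₁ + 2α₂)·DIC
At pH 6.70: [H⁺]/K1 = 10^-0.27 = 0.53703, K2/[H⁺] = 10^-3.56 = 0.00027542
α₁ = 1/(1 + 0.53703 + 0.00027542) = 1/1.5373 = 0.6505; α₂ = α₁·K2/[H⁺] = 0.0001792
α₁ + 2α₂ = 0.6508
DIC = CA / (α₁ + 2α₂) = 2.69 / 0.6508 = 4.13 mmol/L

DIC = 4.13 mmol/L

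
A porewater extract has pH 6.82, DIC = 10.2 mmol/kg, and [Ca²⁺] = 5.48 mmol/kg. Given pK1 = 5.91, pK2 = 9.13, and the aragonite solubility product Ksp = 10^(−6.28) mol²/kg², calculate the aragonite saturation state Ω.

α₂ = 1 / (1 + [H⁺]/K2 + [H⁺]²/(K1K2)) = 1 / (1 + 10^+2.31 + 10^+1.40)
   = 1 / (1 + 204.17 + 25.119) = 1/230.29 = 0.004342
[CO3²⁻] = α₂ × DIC = 0.004342 × 10.2 = 0.04429 mmol/kg
Ksp = 10^(−6.28) = 5.248×10^-7
Ω = [Ca²⁺][CO3²⁻]/Ksp = (5.48×10^-3)(4.429×10^-5) / 5.248×10^-7 = 0.462

Ω = 0.462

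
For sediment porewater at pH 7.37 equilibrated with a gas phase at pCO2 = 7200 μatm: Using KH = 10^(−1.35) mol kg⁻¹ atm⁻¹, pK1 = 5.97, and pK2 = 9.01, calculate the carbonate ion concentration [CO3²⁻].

[CO2*] = KH · pCO2 = 10^(−1.35) × 7200×10^-6 = 3.216×10^-4 mol/kg
α₀ = 1/(1 + K1/[H⁺] + K1K2/[H⁺]²) = 1/(1 + 10^+1.40 + 10^-0.24) = 0.03746
DIC = [CO2*]/α₀ = 3.216×10^-4 / 0.03746 = 8.585 mmol/kg
[CO3²⁻] = α₂·DIC; α₂ = 0.02156, so [CO3²⁻] = 0.02156 × 8.585 = 0.185 mmol/kg

[CO3²⁻] = 0.185 mmol/kg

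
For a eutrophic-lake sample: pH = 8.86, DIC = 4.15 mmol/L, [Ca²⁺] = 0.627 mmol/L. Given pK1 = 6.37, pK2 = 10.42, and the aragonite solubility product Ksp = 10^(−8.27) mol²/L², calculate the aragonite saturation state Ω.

Ω = 12.9

α₂ = 1 / (1 + [H⁺]/K2 + [H⁺]²/(K1K2)) = 1 / (1 + 10^+1.56 + 10^-0.93)
   = 1 / (1 + 36.308 + 0.11749) = 1/37.425 = 0.02672
[CO3²⁻] = α₂ × DIC = 0.02672 × 4.15 = 0.1109 mmol/L
Ksp = 10^(−8.27) = 5.370×10^-9
Ω = [Ca²⁺][CO3²⁻]/Ksp = (0.627×10^-3)(1.109×10^-4) / 5.370×10^-9 = 12.9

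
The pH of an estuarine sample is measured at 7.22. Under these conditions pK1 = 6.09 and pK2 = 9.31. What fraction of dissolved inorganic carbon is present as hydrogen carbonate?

α₁ = 1 / (1 + [H⁺]/K1 + K2/[H⁺]) = 1 / (1 + 10^-1.13 + 10^-2.09)
   = 1 / (1 + 0.074131 + 0.0081283) = 1/1.0823 = 0.9240

α₁ = 0.924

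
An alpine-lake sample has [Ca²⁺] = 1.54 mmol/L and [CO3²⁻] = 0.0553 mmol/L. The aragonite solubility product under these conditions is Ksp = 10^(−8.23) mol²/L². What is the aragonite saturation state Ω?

Ksp = 10^(−8.23) = 5.888×10^-9
Ω = [Ca²⁺][CO3²⁻]/Ksp = (1.54×10^-3)(0.0553×10^-3) / 5.888×10^-9 = 14.5

Ω = 14.5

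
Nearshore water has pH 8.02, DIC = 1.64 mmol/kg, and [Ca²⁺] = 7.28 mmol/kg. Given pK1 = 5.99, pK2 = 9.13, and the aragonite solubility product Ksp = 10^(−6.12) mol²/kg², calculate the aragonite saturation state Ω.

α₂ = 1 / (1 + [H⁺]/K2 + [H⁺]²/(K1K2)) = 1 / (1 + 10^+1.11 + 10^-0.92)
   = 1 / (1 + 12.882 + 0.12023) = 1/14.003 = 0.07141
[CO3²⁻] = α₂ × DIC = 0.07141 × 1.64 = 0.1171 mmol/kg
Ksp = 10^(−6.12) = 7.586×10^-7
Ω = [Ca²⁺][CO3²⁻]/Ksp = (7.28×10^-3)(1.171×10^-4) / 7.586×10^-7 = 1.12

Ω = 1.12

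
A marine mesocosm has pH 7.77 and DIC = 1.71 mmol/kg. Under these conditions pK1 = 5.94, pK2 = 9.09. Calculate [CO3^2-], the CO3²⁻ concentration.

[CO3²⁻] = 0.0770 mmol/kg

α₂ = 1 / (1 + [H⁺]/K2 + [H⁺]²/(K1K2)) = 1 / (1 + 10^+1.32 + 10^-0.51)
   = 1 / (1 + 20.893 + 0.30903) = 1/22.202 = 0.04504
[CO3²⁻] = α₂ × DIC = 0.04504 × 1.71 = 0.0770 mmol/kg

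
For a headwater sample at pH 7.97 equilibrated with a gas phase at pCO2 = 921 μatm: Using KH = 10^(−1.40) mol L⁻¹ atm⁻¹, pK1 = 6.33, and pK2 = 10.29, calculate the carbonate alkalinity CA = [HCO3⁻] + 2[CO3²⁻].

CA = 1.62 mmol/L

[CO2*] = KH · pCO2 = 10^(−1.40) × 921×10^-6 = 3.667×10^-5 mol/L
α₀ = 1/(1 + K1/[H⁺] + K1K2/[H⁺]²) = 1/(1 + 10^+1.64 + 10^-0.68) = 0.02229
DIC = [CO2*]/α₀ = 3.667×10^-5 / 0.02229 = 1.645 mmol/L
CA = (α₁ + 2α₂)·DIC = (0.9731 + 2×0.004657) × 1.645 = 1.62 mmol/L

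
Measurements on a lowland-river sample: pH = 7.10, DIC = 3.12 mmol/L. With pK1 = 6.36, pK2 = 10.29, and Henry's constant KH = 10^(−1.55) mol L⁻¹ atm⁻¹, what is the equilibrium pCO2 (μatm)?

α₀ = 1 / (1 + K1/[H⁺] + K1K2/[H⁺]²) = 1 / (1 + 10^+0.74 + 10^-2.45)
   = 1 / (1 + 5.4954 + 0.0035481) = 1/6.4990 = 0.1539
[CO2*] = α₀ × DIC = 0.1539 × 3.12 = 0.4801 mmol/L
pCO2 = [CO2*]/KH = 4.801×10^-4 / 2.818×10^-2 = 1.70×10^4 μatm

pCO2 = 1.70×10^4 μatm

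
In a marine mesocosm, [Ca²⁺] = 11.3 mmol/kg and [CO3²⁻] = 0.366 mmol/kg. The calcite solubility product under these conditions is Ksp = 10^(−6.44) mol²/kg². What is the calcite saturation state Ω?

Ω = 11.4

Ksp = 10^(−6.44) = 3.631×10^-7
Ω = [Ca²⁺][CO3²⁻]/Ksp = (11.3×10^-3)(0.366×10^-3) / 3.631×10^-7 = 11.4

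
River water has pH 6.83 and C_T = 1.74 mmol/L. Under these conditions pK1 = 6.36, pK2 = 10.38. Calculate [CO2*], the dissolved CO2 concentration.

α₀ = 1 / (1 + K1/[H⁺] + K1K2/[H⁺]²) = 1 / (1 + 10^+0.47 + 10^-3.08)
   = 1 / (1 + 2.9512 + 0.00083176) = 1/3.9520 = 0.2530
[CO2*] = α₀ × DIC = 0.2530 × 1.74 = 0.440 mmol/L

[CO2*] = 0.440 mmol/L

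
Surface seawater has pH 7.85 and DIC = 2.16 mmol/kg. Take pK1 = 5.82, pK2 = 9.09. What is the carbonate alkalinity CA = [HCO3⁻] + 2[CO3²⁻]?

CA = 2.26 mmol/kg

CA = [HCO3⁻] + 2[CO3²⁻] = (α₁ + 2α₂)·DIC
At pH 7.85: [H⁺]/K1 = 10^-2.03 = 0.0093325, K2/[H⁺] = 10^-1.24 = 0.057544
α₁ = 1/(1 + 0.0093325 + 0.057544) = 1/1.0669 = 0.9373; α₂ = α₁·K2/[H⁺] = 0.05394
α₁ + 2α₂ = 1.0452
CA = 1.0452 × 2.16 = 2.26 mmol/kg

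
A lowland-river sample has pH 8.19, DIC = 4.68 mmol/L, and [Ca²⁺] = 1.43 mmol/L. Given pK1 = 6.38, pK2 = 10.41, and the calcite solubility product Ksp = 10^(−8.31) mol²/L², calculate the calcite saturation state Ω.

α₂ = 1 / (1 + [H⁺]/K2 + [H⁺]²/(K1K2)) = 1 / (1 + 10^+2.22 + 10^+0.41)
   = 1 / (1 + 165.96 + 2.5704) = 1/169.53 = 0.005899
[CO3²⁻] = α₂ × DIC = 0.005899 × 4.68 = 0.02761 mmol/L
Ksp = 10^(−8.31) = 4.898×10^-9
Ω = [Ca²⁺][CO3²⁻]/Ksp = (1.43×10^-3)(2.761×10^-5) / 4.898×10^-9 = 8.06

Ω = 8.06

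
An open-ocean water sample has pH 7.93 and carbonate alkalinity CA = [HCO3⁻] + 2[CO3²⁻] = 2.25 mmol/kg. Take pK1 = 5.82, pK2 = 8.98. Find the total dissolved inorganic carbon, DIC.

DIC = 2.09 mmol/kg

CA = [HCO3⁻] + 2[CO3²⁻] = (α₁ + 2α₂)·DIC
At pH 7.93: [H⁺]/K1 = 10^-2.11 = 0.0077625, K2/[H⁺] = 10^-1.05 = 0.089125
α₁ = 1/(1 + 0.0077625 + 0.089125) = 1/1.0969 = 0.9117; α₂ = α₁·K2/[H⁺] = 0.08125
α₁ + 2α₂ = 1.0742
DIC = CA / (α₁ + 2α₂) = 2.25 / 1.0742 = 2.09 mmol/kg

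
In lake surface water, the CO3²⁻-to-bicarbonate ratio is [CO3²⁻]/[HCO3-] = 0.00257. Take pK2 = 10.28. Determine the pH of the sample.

From K2 = [H⁺][CO3²⁻]/[HCO3-]:  pH = pK2 + log₁₀([CO3²⁻]/[HCO3-])
log₁₀(0.00257) = -2.590
pH = 10.28 + (-2.590) = 7.69

pH = 7.69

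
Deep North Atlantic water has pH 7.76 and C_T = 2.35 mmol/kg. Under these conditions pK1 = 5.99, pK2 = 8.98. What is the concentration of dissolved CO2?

[CO2*] = 0.0370 mmol/kg

α₀ = 1 / (1 + K1/[H⁺] + K1K2/[H⁺]²) = 1 / (1 + 10^+1.77 + 10^+0.55)
   = 1 / (1 + 58.884 + 3.5481) = 1/63.432 = 0.01576
[CO2*] = α₀ × DIC = 0.01576 × 2.35 = 0.0370 mmol/kg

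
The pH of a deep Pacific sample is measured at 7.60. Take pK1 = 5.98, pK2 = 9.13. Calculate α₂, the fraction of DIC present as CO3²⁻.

α₂ = 1 / (1 + [H⁺]/K2 + [H⁺]²/(K1K2)) = 1 / (1 + 10^+1.53 + 10^-0.09)
   = 1 / (1 + 33.884 + 0.81283) = 1/35.697 = 0.02801

α₂ = 0.0280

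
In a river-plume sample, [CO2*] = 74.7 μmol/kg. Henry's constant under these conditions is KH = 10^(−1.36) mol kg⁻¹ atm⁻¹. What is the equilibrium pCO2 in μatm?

KH = 10^(−1.36) = 4.365×10^-2 mol kg⁻¹ atm⁻¹
pCO2 = [CO2*]/KH = 74.7×10^-6 / 4.365×10^-2 = 1.71×10^-3 atm = 1710 μatm

pCO2 = 1710 μatm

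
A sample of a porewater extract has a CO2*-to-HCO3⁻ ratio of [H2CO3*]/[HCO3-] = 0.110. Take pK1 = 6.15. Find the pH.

pH = 7.11

From K1 = [H⁺][HCO3-]/[H2CO3*]:  pH = pK1 − log₁₀([H2CO3*]/[HCO3-])
log₁₀(0.110) = -0.959
pH = 6.15 − (-0.959) = 7.11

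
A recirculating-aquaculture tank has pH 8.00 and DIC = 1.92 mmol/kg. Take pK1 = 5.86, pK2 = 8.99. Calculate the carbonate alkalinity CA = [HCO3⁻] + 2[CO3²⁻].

CA = 2.08 mmol/kg

CA = [HCO3⁻] + 2[CO3²⁻] = (α₁ + 2α₂)·DIC
At pH 8.00: [H⁺]/K1 = 10^-2.14 = 0.0072444, K2/[H⁺] = 10^-0.99 = 0.10233
α₁ = 1/(1 + 0.0072444 + 0.10233) = 1/1.1096 = 0.9012; α₂ = α₁·K2/[H⁺] = 0.09222
α₁ + 2α₂ = 1.0857
CA = 1.0857 × 1.92 = 2.08 mmol/kg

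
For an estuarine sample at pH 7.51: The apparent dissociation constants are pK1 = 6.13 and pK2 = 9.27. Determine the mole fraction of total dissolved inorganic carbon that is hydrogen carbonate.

α₁ = 1 / (1 + [H⁺]/K1 + K2/[H⁺]) = 1 / (1 + 10^-1.38 + 10^-1.76)
   = 1 / (1 + 0.041687 + 0.017378) = 1/1.0591 = 0.9442

α₁ = 0.944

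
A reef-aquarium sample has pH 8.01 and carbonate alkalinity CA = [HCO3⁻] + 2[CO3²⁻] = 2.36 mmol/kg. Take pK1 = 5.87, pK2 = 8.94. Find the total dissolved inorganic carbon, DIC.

CA = [HCO3⁻] + 2[CO3²⁻] = (α₁ + 2α₂)·DIC
At pH 8.01: [H⁺]/K1 = 10^-2.14 = 0.0072444, K2/[H⁺] = 10^-0.93 = 0.11749
α₁ = 1/(1 + 0.0072444 + 0.11749) = 1/1.1247 = 0.8891; α₂ = α₁·K2/[H⁺] = 0.1045
α₁ + 2α₂ = 1.0980
DIC = CA / (α₁ + 2α₂) = 2.36 / 1.0980 = 2.15 mmol/kg

DIC = 2.15 mmol/kg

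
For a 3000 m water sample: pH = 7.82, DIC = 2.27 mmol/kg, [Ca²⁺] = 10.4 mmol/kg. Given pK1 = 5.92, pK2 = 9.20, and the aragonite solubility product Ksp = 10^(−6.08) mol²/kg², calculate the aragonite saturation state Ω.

Ω = 1.12

α₂ = 1 / (1 + [H⁺]/K2 + [H⁺]²/(K1K2)) = 1 / (1 + 10^+1.38 + 10^-0.52)
   = 1 / (1 + 23.988 + 0.30200) = 1/25.290 = 0.03954
[CO3²⁻] = α₂ × DIC = 0.03954 × 2.27 = 0.08976 mmol/kg
Ksp = 10^(−6.08) = 8.318×10^-7
Ω = [Ca²⁺][CO3²⁻]/Ksp = (10.4×10^-3)(8.976×10^-5) / 8.318×10^-7 = 1.12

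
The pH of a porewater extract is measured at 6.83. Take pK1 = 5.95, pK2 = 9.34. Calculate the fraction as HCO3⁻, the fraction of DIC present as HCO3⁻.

α₁ = 0.881

α₁ = 1 / (1 + [H⁺]/K1 + K2/[H⁺]) = 1 / (1 + 10^-0.88 + 10^-2.51)
   = 1 / (1 + 0.13183 + 0.0030903) = 1/1.1349 = 0.8811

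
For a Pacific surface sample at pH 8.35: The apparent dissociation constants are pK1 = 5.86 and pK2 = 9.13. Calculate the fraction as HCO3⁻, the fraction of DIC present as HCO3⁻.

α₁ = 1 / (1 + [H⁺]/K1 + K2/[H⁺]) = 1 / (1 + 10^-2.49 + 10^-0.78)
   = 1 / (1 + 0.0032359 + 0.16596) = 1/1.1692 = 0.8553

α₁ = 0.855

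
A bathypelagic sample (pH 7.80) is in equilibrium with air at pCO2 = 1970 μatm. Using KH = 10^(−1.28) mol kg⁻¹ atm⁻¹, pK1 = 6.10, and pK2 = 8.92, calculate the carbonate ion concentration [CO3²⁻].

[CO3²⁻] = 0.393 mmol/kg

[CO2*] = KH · pCO2 = 10^(−1.28) × 1970×10^-6 = 1.034×10^-4 mol/kg
α₀ = 1/(1 + K1/[H⁺] + K1K2/[H⁺]²) = 1/(1 + 10^+1.70 + 10^+0.58) = 0.01821
DIC = [CO2*]/α₀ = 1.034×10^-4 / 0.01821 = 5.678 mmol/kg
[CO3²⁻] = α₂·DIC; α₂ = 0.06923, so [CO3²⁻] = 0.06923 × 5.678 = 0.393 mmol/kg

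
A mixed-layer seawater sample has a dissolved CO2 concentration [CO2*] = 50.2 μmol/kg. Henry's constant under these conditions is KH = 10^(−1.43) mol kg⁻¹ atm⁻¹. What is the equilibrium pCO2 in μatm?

pCO2 = 1350 μatm

KH = 10^(−1.43) = 3.715×10^-2 mol kg⁻¹ atm⁻¹
pCO2 = [CO2*]/KH = 50.2×10^-6 / 3.715×10^-2 = 1.35×10^-3 atm = 1350 μatm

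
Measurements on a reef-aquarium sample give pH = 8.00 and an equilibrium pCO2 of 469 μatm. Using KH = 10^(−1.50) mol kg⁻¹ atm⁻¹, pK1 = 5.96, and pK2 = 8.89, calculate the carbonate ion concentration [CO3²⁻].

[CO3²⁻] = 0.209 mmol/kg

[CO2*] = KH · pCO2 = 10^(−1.50) × 469×10^-6 = 1.483×10^-5 mol/kg
α₀ = 1/(1 + K1/[H⁺] + K1K2/[H⁺]²) = 1/(1 + 10^+2.04 + 10^+1.15) = 0.008015
DIC = [CO2*]/α₀ = 1.483×10^-5 / 0.008015 = 1.851 mmol/kg
[CO3²⁻] = α₂·DIC; α₂ = 0.1132, so [CO3²⁻] = 0.1132 × 1.851 = 0.209 mmol/kg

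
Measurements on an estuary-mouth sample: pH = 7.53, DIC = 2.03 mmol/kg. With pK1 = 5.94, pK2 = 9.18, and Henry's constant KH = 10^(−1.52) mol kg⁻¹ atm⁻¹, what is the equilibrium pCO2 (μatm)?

α₀ = 1 / (1 + K1/[H⁺] + K1K2/[H⁺]²) = 1 / (1 + 10^+1.59 + 10^-0.06)
   = 1 / (1 + 38.905 + 0.87096) = 1/40.775 = 0.02452
[CO2*] = α₀ × DIC = 0.02452 × 2.03 = 0.04978 mmol/kg
pCO2 = [CO2*]/KH = 4.978×10^-5 / 3.020×10^-2 = 1650 μatm

pCO2 = 1650 μatm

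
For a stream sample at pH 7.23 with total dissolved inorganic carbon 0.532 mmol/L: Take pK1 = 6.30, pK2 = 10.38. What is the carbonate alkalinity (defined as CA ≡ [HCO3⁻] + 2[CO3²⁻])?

CA = [HCO3⁻] + 2[CO3²⁻] = (α₁ + 2α₂)·DIC
At pH 7.23: [H⁺]/K1 = 10^-0.93 = 0.11749, K2/[H⁺] = 10^-3.15 = 0.00070795
α₁ = 1/(1 + 0.11749 + 0.00070795) = 1/1.1182 = 0.8943; α₂ = α₁·K2/[H⁺] = 0.0006331
α₁ + 2α₂ = 0.8956
CA = 0.8956 × 0.532 = 0.476 mmol/L

CA = 0.476 mmol/L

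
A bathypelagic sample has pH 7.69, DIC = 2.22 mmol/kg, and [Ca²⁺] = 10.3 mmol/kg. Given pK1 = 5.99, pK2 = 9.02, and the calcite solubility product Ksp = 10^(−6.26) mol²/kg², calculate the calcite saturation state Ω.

Ω = 1.82

α₂ = 1 / (1 + [H⁺]/K2 + [H⁺]²/(K1K2)) = 1 / (1 + 10^+1.33 + 10^-0.37)
   = 1 / (1 + 21.380 + 0.42658) = 1/22.806 = 0.04385
[CO3²⁻] = α₂ × DIC = 0.04385 × 2.22 = 0.09734 mmol/kg
Ksp = 10^(−6.26) = 5.495×10^-7
Ω = [Ca²⁺][CO3²⁻]/Ksp = (10.3×10^-3)(9.734×10^-5) / 5.495×10^-7 = 1.82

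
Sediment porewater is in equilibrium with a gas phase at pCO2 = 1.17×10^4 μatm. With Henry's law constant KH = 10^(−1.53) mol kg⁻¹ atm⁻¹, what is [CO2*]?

KH = 10^(−1.53) = 2.951×10^-2 mol kg⁻¹ atm⁻¹
[CO2*] = KH · pCO2 = 2.951×10^-2 × 1.17×10^4×10^-6 atm = 3.45×10^-4 mol/kg

[CO2*] = 345 μmol/kg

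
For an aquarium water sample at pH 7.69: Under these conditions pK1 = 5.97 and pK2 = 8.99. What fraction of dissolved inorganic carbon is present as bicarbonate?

α₁ = 1 / (1 + [H⁺]/K1 + K2/[H⁺]) = 1 / (1 + 10^-1.72 + 10^-1.30)
   = 1 / (1 + 0.019055 + 0.050119) = 1/1.0692 = 0.9353

α₁ = 0.935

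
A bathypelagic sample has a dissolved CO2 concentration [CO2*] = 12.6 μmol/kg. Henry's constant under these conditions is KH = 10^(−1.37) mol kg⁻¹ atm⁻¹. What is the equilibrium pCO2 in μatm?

pCO2 = 295 μatm

KH = 10^(−1.37) = 4.266×10^-2 mol kg⁻¹ atm⁻¹
pCO2 = [CO2*]/KH = 12.6×10^-6 / 4.266×10^-2 = 2.95×10^-4 atm = 295 μatm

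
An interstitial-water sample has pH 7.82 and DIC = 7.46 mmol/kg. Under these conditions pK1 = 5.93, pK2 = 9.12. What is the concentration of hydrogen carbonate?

[HCO3⁻] = 7.02 mmol/kg

α₁ = 1 / (1 + [H⁺]/K1 + K2/[H⁺]) = 1 / (1 + 10^-1.89 + 10^-1.30)
   = 1 / (1 + 0.012882 + 0.050119) = 1/1.0630 = 0.9407
[HCO3⁻] = α₁ × DIC = 0.9407 × 7.46 = 7.02 mmol/kg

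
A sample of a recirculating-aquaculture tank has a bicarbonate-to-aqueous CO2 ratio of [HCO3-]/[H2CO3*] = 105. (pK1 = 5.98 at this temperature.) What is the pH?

pH = 8.00

From K1 = [H⁺][HCO3-]/[H2CO3*]:  pH = pK1 + log₁₀([HCO3-]/[H2CO3*])
log₁₀(105) = +2.021
pH = 5.98 + (+2.021) = 8.00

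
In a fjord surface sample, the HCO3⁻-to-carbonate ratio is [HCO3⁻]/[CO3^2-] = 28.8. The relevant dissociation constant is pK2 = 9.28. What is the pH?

pH = 7.82

From K2 = [H⁺][CO3^2-]/[HCO3⁻]:  pH = pK2 − log₁₀([HCO3⁻]/[CO3^2-])
log₁₀(28.8) = +1.459
pH = 9.28 − (+1.459) = 7.82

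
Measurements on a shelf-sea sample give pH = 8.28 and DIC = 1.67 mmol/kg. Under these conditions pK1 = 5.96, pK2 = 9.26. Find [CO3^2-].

[CO3²⁻] = 0.158 mmol/kg

α₂ = 1 / (1 + [H⁺]/K2 + [H⁺]²/(K1K2)) = 1 / (1 + 10^+0.98 + 10^-1.34)
   = 1 / (1 + 9.5499 + 0.045709) = 1/10.596 = 0.09438
[CO3²⁻] = α₂ × DIC = 0.09438 × 1.67 = 0.158 mmol/kg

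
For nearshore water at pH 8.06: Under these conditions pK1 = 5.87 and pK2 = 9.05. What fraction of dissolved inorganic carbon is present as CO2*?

α₀ = 0.00582

α₀ = 1 / (1 + K1/[H⁺] + K1K2/[H⁺]²) = 1 / (1 + 10^+2.19 + 10^+1.20)
   = 1 / (1 + 154.88 + 15.849) = 1/171.73 = 0.005823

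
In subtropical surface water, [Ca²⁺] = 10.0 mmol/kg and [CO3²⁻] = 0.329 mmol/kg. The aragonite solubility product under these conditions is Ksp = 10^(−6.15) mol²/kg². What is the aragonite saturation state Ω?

Ksp = 10^(−6.15) = 7.079×10^-7
Ω = [Ca²⁺][CO3²⁻]/Ksp = (10.0×10^-3)(0.329×10^-3) / 7.079×10^-7 = 4.65

Ω = 4.65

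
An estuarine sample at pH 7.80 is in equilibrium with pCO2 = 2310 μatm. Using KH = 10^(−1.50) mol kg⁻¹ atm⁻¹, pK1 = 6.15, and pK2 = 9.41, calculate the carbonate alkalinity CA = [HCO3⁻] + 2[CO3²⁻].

[CO2*] = KH · pCO2 = 10^(−1.50) × 2310×10^-6 = 7.305×10^-5 mol/kg
α₀ = 1/(1 + K1/[H⁺] + K1K2/[H⁺]²) = 1/(1 + 10^+1.65 + 10^+0.04) = 0.02138
DIC = [CO2*]/α₀ = 7.305×10^-5 / 0.02138 = 3.416 mmol/kg
CA = (α₁ + 2α₂)·DIC = (0.9552 + 2×0.02345) × 3.416 = 3.42 mmol/kg

CA = 3.42 mmol/kg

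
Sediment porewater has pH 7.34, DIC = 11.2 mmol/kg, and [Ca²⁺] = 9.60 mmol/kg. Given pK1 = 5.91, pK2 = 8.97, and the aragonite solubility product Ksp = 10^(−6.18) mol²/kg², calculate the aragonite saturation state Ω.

α₂ = 1 / (1 + [H⁺]/K2 + [H⁺]²/(K1K2)) = 1 / (1 + 10^+1.63 + 10^+0.20)
   = 1 / (1 + 42.658 + 1.5849) = 1/45.243 = 0.02210
[CO3²⁻] = α₂ × DIC = 0.02210 × 11.2 = 0.2476 mmol/kg
Ksp = 10^(−6.18) = 6.607×10^-7
Ω = [Ca²⁺][CO3²⁻]/Ksp = (9.60×10^-3)(2.476×10^-4) / 6.607×10^-7 = 3.60

Ω = 3.60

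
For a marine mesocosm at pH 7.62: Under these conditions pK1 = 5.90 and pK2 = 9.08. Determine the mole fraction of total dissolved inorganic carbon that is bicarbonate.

α₁ = 0.949

α₁ = 1 / (1 + [H⁺]/K1 + K2/[H⁺]) = 1 / (1 + 10^-1.72 + 10^-1.46)
   = 1 / (1 + 0.019055 + 0.034674) = 1/1.0537 = 0.9490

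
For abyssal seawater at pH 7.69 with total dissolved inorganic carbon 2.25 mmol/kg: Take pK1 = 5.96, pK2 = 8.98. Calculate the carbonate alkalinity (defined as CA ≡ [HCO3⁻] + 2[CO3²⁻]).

CA = 2.32 mmol/kg

CA = [HCO3⁻] + 2[CO3²⁻] = (α₁ + 2α₂)·DIC
At pH 7.69: [H⁺]/K1 = 10^-1.73 = 0.018621, K2/[H⁺] = 10^-1.29 = 0.051286
α₁ = 1/(1 + 0.018621 + 0.051286) = 1/1.0699 = 0.9347; α₂ = α₁·K2/[H⁺] = 0.04794
α₁ + 2α₂ = 1.0305
CA = 1.0305 × 2.25 = 2.32 mmol/kg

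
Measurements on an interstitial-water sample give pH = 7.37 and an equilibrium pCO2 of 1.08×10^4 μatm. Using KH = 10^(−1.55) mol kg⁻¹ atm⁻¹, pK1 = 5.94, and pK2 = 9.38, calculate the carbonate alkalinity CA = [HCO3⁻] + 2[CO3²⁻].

CA = 8.35 mmol/kg

[CO2*] = KH · pCO2 = 10^(−1.55) × 1.08×10^4×10^-6 = 3.044×10^-4 mol/kg
α₀ = 1/(1 + K1/[H⁺] + K1K2/[H⁺]²) = 1/(1 + 10^+1.43 + 10^-0.58) = 0.03549
DIC = [CO2*]/α₀ = 3.044×10^-4 / 0.03549 = 8.577 mmol/kg
CA = (α₁ + 2α₂)·DIC = (0.9552 + 2×0.009334) × 8.577 = 8.35 mmol/kg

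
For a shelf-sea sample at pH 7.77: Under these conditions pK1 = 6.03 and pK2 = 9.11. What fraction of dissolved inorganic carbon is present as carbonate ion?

α₂ = 0.0430

α₂ = 1 / (1 + [H⁺]/K2 + [H⁺]²/(K1K2)) = 1 / (1 + 10^+1.34 + 10^-0.40)
   = 1 / (1 + 21.878 + 0.39811) = 1/23.276 = 0.04296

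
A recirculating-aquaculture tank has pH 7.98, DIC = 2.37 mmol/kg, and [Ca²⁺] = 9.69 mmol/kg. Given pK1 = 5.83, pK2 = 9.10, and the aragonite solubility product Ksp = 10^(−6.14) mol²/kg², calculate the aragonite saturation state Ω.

α₂ = 1 / (1 + [H⁺]/K2 + [H⁺]²/(K1K2)) = 1 / (1 + 10^+1.12 + 10^-1.03)
   = 1 / (1 + 13.183 + 0.093325) = 1/14.276 = 0.07005
[CO3²⁻] = α₂ × DIC = 0.07005 × 2.37 = 0.1660 mmol/kg
Ksp = 10^(−6.14) = 7.244×10^-7
Ω = [Ca²⁺][CO3²⁻]/Ksp = (9.69×10^-3)(1.660×10^-4) / 7.244×10^-7 = 2.22

Ω = 2.22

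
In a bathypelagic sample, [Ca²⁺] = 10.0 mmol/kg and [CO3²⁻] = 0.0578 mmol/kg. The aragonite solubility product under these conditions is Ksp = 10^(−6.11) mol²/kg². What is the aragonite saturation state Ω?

Ksp = 10^(−6.11) = 7.762×10^-7
Ω = [Ca²⁺][CO3²⁻]/Ksp = (10.0×10^-3)(0.0578×10^-3) / 7.762×10^-7 = 0.745

Ω = 0.745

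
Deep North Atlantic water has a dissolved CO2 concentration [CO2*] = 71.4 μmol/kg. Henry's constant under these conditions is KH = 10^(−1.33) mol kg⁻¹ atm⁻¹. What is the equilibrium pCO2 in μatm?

pCO2 = 1530 μatm

KH = 10^(−1.33) = 4.677×10^-2 mol kg⁻¹ atm⁻¹
pCO2 = [CO2*]/KH = 71.4×10^-6 / 4.677×10^-2 = 1.53×10^-3 atm = 1530 μatm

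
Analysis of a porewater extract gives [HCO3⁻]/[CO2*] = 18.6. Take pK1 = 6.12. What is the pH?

pH = 7.39

From K1 = [H⁺][HCO3⁻]/[CO2*]:  pH = pK1 + log₁₀([HCO3⁻]/[CO2*])
log₁₀(18.6) = +1.270
pH = 6.12 + (+1.270) = 7.39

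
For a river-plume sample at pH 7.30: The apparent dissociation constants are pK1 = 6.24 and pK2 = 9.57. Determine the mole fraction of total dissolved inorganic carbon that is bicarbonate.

α₁ = 1 / (1 + [H⁺]/K1 + K2/[H⁺]) = 1 / (1 + 10^-1.06 + 10^-2.27)
   = 1 / (1 + 0.087096 + 0.0053703) = 1/1.0925 = 0.9154

α₁ = 0.915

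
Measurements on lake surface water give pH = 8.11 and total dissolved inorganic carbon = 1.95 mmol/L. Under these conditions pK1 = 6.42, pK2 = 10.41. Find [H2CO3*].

[CO2*] = 0.0388 mmol/L

α₀ = 1 / (1 + K1/[H⁺] + K1K2/[H⁺]²) = 1 / (1 + 10^+1.69 + 10^-0.61)
   = 1 / (1 + 48.978 + 0.24547) = 1/50.223 = 0.01991
[CO2*] = α₀ × DIC = 0.01991 × 1.95 = 0.0388 mmol/L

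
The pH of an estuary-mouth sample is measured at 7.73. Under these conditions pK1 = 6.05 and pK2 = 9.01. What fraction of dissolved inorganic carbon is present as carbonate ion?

α₂ = 0.0489

α₂ = 1 / (1 + [H⁺]/K2 + [H⁺]²/(K1K2)) = 1 / (1 + 10^+1.28 + 10^-0.40)
   = 1 / (1 + 19.055 + 0.39811) = 1/20.453 = 0.04889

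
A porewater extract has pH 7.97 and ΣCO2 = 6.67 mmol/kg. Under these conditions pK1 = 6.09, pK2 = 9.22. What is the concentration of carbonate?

[CO3²⁻] = 0.351 mmol/kg

α₂ = 1 / (1 + [H⁺]/K2 + [H⁺]²/(K1K2)) = 1 / (1 + 10^+1.25 + 10^-0.63)
   = 1 / (1 + 17.783 + 0.23442) = 1/19.017 = 0.05258
[CO3²⁻] = α₂ × DIC = 0.05258 × 6.67 = 0.351 mmol/kg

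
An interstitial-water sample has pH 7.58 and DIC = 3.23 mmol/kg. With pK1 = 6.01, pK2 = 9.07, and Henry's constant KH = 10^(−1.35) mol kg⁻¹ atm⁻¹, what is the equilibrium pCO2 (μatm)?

α₀ = 1 / (1 + K1/[H⁺] + K1K2/[H⁺]²) = 1 / (1 + 10^+1.57 + 10^+0.08)
   = 1 / (1 + 37.154 + 1.2023) = 1/39.356 = 0.02541
[CO2*] = α₀ × DIC = 0.02541 × 3.23 = 0.08207 mmol/kg
pCO2 = [CO2*]/KH = 8.207×10^-5 / 4.467×10^-2 = 1840 μatm

pCO2 = 1840 μatm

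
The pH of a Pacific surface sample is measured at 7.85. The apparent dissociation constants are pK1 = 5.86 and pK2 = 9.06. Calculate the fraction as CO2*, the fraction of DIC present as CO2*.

α₀ = 0.00955

α₀ = 1 / (1 + K1/[H⁺] + K1K2/[H⁺]²) = 1 / (1 + 10^+1.99 + 10^+0.78)
   = 1 / (1 + 97.724 + 6.0256) = 1/104.75 = 0.009547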